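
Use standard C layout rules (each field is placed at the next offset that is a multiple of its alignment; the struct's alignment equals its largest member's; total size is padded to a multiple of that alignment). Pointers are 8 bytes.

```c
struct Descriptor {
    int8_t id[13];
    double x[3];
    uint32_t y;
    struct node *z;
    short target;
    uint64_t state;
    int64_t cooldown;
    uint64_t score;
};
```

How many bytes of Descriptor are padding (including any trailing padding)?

13

@0: id [13B, align 1] → 13
+3 pad (align 8)
@16: x [24B, align 8] → 40
@40: y [4B, align 4] → 44
+4 pad (align 8)
@48: z [8B, align 8] → 56
@56: target [2B, align 2] → 58
+6 pad (align 8)
@64: state [8B, align 8] → 72
@72: cooldown [8B, align 8] → 80
@80: score [8B, align 8] → 88
size 88, align 8
data bytes 75, size 88 → padding 13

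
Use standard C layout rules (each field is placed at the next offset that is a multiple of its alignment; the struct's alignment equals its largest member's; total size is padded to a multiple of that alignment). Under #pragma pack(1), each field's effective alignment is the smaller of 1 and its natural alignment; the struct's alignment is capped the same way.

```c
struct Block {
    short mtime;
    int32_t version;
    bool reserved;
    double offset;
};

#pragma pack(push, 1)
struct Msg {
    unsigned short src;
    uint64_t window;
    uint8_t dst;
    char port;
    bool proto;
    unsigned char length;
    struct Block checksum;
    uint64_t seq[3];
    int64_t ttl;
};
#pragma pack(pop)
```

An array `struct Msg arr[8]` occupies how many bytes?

Block: mtime at 0 (size 2, align 2) → ends 2; pad 2 to align 4 for version; version at 4 (size 4, align 4) → ends 8; reserved at 8 (size 1, align 1) → ends 9; pad 7 to align 8 for offset; offset at 16 (size 8, align 8) → ends 24; total 24 bytes, alignment 8
src at 0 (size 2, align 1) → ends 2
window at 2 (size 8, align 1) → ends 10
dst at 10 (size 1, align 1) → ends 11
port at 11 (size 1, align 1) → ends 12
proto at 12 (size 1, align 1) → ends 13
length at 13 (size 1, align 1) → ends 14
checksum at 14 (size 24, align 1) → ends 38
seq at 38 (size 24, align 1) → ends 62
ttl at 62 (size 8, align 1) → ends 70
total 70 bytes, alignment 1
array of 8: 8 × 70 = 560

560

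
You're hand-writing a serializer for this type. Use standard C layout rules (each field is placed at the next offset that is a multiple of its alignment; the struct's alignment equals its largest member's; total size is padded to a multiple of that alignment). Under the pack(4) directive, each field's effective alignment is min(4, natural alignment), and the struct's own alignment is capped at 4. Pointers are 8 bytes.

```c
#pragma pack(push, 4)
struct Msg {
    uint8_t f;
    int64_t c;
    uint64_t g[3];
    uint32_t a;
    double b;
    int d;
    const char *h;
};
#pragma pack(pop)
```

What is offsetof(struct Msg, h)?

52

@0: f [1B, align 1] → 1
+3 pad (align 4)
@4: c [8B, align 4] → 12
@12: g [24B, align 4] → 36
@36: a [4B, align 4] → 40
@40: b [8B, align 4] → 48
@48: d [4B, align 4] → 52
@52: h [8B, align 4] → 60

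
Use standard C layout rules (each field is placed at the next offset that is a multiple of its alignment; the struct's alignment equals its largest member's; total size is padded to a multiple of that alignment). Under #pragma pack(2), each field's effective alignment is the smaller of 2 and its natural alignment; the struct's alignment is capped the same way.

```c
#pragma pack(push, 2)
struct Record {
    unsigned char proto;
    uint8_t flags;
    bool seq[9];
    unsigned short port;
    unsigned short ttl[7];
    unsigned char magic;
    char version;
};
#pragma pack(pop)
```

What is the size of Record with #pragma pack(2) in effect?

proto at 0 (size 1, align 1) → ends 1
flags at 1 (size 1, align 1) → ends 2
seq at 2 (size 9, align 1) → ends 11
pad 1 to align 2 for port
port at 12 (size 2, align 2) → ends 14
ttl at 14 (size 14, align 2) → ends 28
magic at 28 (size 1, align 1) → ends 29
version at 29 (size 1, align 1) → ends 30
total 30 bytes, alignment 2

30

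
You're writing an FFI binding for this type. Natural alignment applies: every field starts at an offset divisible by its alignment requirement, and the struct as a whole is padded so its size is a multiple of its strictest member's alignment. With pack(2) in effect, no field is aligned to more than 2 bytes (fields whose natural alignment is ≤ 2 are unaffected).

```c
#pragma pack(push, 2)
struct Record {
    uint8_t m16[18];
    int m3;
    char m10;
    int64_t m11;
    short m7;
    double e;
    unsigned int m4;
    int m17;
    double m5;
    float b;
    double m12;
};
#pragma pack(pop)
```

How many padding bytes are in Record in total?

1

@0: m16 [18B, align 1] → 18
@18: m3 [4B, align 2] → 22
@22: m10 [1B, align 1] → 23
+1 pad (align 2)
@24: m11 [8B, align 2] → 32
@32: m7 [2B, align 2] → 34
@34: e [8B, align 2] → 42
@42: m4 [4B, align 2] → 46
@46: m17 [4B, align 2] → 50
@50: m5 [8B, align 2] → 58
@58: b [4B, align 2] → 62
@62: m12 [8B, align 2] → 70
size 70, align 2
data bytes 69, size 70 → padding 1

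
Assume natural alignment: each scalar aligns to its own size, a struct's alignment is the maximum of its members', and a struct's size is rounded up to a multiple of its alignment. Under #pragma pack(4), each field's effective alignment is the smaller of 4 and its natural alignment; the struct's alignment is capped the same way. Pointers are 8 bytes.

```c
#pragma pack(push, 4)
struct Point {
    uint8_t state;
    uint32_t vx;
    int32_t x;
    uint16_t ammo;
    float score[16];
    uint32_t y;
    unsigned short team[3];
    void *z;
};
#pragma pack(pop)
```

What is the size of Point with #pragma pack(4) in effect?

100

@0: state [1B, align 1] → 1
+3 pad (align 4)
@4: vx [4B, align 4] → 8
@8: x [4B, align 4] → 12
@12: ammo [2B, align 2] → 14
+2 pad (align 4)
@16: score [64B, align 4] → 80
@80: y [4B, align 4] → 84
@84: team [6B, align 2] → 90
+2 pad (align 4)
@92: z [8B, align 4] → 100
size 100, align 4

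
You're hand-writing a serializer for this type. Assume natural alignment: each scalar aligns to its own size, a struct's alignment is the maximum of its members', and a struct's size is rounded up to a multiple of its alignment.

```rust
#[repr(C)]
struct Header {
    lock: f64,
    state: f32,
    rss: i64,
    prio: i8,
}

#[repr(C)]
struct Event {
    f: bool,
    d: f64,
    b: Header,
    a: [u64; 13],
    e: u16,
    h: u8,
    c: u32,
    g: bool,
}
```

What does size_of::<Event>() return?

Header: 0..8  lock  (8B, 8-aligned); 8..12  state  (4B, 4-aligned); 12..16  -- padding (4B); 16..24  rss  (8B, 8-aligned); 24..25  prio  (1B, 1-aligned); 25..32  -- tail padding (7B); sizeof = 32, alignof = 8
0..1  f  (1B, 1-aligned)
1..8  -- padding (7B)
8..16  d  (8B, 8-aligned)
16..48  b  (32B, 8-aligned)
48..152  a  (104B, 8-aligned)
152..154  e  (2B, 2-aligned)
154..155  h  (1B, 1-aligned)
155..156  -- padding (1B)
156..160  c  (4B, 4-aligned)
160..161  g  (1B, 1-aligned)
161..168  -- tail padding (7B)
sizeof = 168, alignof = 8

168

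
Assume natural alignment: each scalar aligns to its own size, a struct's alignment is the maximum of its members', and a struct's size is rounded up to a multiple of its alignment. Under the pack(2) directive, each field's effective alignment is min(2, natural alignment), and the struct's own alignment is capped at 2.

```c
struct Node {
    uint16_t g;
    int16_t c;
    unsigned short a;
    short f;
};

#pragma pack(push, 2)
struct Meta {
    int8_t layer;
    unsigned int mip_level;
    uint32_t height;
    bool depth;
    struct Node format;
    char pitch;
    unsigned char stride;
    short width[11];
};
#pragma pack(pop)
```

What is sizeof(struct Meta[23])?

1012

Node: @0: g [2B, align 2] → 2; @2: c [2B, align 2] → 4; @4: a [2B, align 2] → 6; @6: f [2B, align 2] → 8; size 8, align 2
@0: layer [1B, align 1] → 1
+1 pad (align 2)
@2: mip_level [4B, align 2] → 6
@6: height [4B, align 2] → 10
@10: depth [1B, align 1] → 11
+1 pad (align 2)
@12: format [8B, align 2] → 20
@20: pitch [1B, align 1] → 21
@21: stride [1B, align 1] → 22
@22: width [22B, align 2] → 44
size 44, align 2
array of 23: 23 × 44 = 1012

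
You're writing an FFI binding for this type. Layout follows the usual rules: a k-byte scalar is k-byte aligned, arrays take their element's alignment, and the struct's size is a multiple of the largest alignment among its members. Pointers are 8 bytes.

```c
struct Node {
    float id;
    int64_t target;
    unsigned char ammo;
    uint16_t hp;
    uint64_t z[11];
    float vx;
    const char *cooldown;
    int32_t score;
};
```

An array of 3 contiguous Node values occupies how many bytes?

@0: id [4B, align 4] → 4
+4 pad (align 8)
@8: target [8B, align 8] → 16
@16: ammo [1B, align 1] → 17
+1 pad (align 2)
@18: hp [2B, align 2] → 20
+4 pad (align 8)
@24: z [88B, align 8] → 112
@112: vx [4B, align 4] → 116
+4 pad (align 8)
@120: cooldown [8B, align 8] → 128
@128: score [4B, align 4] → 132
+4 tail pad (align 8)
size 136, align 8
array of 3: 3 × 136 = 408

408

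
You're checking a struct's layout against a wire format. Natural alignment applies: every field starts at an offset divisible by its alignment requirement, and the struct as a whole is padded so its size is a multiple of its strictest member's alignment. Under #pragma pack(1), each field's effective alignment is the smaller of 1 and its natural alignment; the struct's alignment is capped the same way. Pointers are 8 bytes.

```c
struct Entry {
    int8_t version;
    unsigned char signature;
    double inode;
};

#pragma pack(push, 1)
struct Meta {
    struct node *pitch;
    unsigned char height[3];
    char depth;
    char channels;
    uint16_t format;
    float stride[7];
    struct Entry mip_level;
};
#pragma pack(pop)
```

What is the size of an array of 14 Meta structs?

Entry: @0: version [1B, align 1] → 1; @1: signature [1B, align 1] → 2; +6 pad (align 8); @8: inode [8B, align 8] → 16; size 16, align 8
@0: pitch [8B, align 1] → 8
@8: height [3B, align 1] → 11
@11: depth [1B, align 1] → 12
@12: channels [1B, align 1] → 13
@13: format [2B, align 1] → 15
@15: stride [28B, align 1] → 43
@43: mip_level [16B, align 1] → 59
size 59, align 1
array of 14: 14 × 59 = 826

826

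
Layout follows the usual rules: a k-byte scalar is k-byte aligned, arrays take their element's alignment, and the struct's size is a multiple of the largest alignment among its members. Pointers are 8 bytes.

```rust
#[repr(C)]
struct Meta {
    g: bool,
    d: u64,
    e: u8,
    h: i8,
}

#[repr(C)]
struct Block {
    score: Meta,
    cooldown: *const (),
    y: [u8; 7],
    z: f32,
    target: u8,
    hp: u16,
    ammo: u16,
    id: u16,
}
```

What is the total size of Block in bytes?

56

Meta: @0: g [1B, align 1] → 1; +7 pad (align 8); @8: d [8B, align 8] → 16; @16: e [1B, align 1] → 17; @17: h [1B, align 1] → 18; +6 tail pad (align 8); size 24, align 8
@0: score [24B, align 8] → 24
@24: cooldown [8B, align 8] → 32
@32: y [7B, align 1] → 39
+1 pad (align 4)
@40: z [4B, align 4] → 44
@44: target [1B, align 1] → 45
+1 pad (align 2)
@46: hp [2B, align 2] → 48
@48: ammo [2B, align 2] → 50
@50: id [2B, align 2] → 52
+4 tail pad (align 8)
size 56, align 8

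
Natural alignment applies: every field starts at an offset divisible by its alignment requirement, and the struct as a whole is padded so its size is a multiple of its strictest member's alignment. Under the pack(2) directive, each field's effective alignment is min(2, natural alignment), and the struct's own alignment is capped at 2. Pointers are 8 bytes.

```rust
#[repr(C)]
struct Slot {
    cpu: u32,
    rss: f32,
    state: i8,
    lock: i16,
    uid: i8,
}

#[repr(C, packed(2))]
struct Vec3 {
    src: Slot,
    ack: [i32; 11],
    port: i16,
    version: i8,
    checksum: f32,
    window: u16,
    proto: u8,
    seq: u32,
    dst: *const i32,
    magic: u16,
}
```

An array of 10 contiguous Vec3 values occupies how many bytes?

860

Slot: cpu at 0 (size 4, align 4) → ends 4; rss at 4 (size 4, align 4) → ends 8; state at 8 (size 1, align 1) → ends 9; pad 1 to align 2 for lock; lock at 10 (size 2, align 2) → ends 12; uid at 12 (size 1, align 1) → ends 13; tail pad 3 to reach multiple of 4; total 16 bytes, alignment 4
src at 0 (size 16, align 2) → ends 16
ack at 16 (size 44, align 2) → ends 60
port at 60 (size 2, align 2) → ends 62
version at 62 (size 1, align 1) → ends 63
pad 1 to align 2 for checksum
checksum at 64 (size 4, align 2) → ends 68
window at 68 (size 2, align 2) → ends 70
proto at 70 (size 1, align 1) → ends 71
pad 1 to align 2 for seq
seq at 72 (size 4, align 2) → ends 76
dst at 76 (size 8, align 2) → ends 84
magic at 84 (size 2, align 2) → ends 86
total 86 bytes, alignment 2
array of 10: 10 × 86 = 860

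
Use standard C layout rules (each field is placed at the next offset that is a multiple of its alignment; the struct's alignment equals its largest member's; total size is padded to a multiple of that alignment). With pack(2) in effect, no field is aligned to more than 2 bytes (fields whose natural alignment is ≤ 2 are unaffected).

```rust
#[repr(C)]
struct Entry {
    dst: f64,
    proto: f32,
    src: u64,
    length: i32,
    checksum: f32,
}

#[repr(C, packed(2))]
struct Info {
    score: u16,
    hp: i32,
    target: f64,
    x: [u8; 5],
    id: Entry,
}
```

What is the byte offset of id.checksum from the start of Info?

Entry: @0: dst [8B, align 8] → 8; @8: proto [4B, align 4] → 12; +4 pad (align 8); @16: src [8B, align 8] → 24; @24: length [4B, align 4] → 28; @28: checksum [4B, align 4] → 32; size 32, align 8
@0: score [2B, align 2] → 2
@2: hp [4B, align 2] → 6
@6: target [8B, align 2] → 14
@14: x [5B, align 1] → 19
+1 pad (align 2)
@20: id [32B, align 2] → 52
within Entry: checksum at 28
20 + 28 = 48

48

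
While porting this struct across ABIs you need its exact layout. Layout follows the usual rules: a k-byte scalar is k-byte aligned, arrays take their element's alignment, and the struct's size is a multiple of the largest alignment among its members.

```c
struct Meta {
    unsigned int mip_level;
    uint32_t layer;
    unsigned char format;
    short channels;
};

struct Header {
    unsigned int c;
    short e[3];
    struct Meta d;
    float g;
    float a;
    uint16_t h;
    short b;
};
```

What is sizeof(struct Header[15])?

540

Meta: 0..4  mip_level  (4B, 4-aligned); 4..8  layer  (4B, 4-aligned); 8..9  format  (1B, 1-aligned); 9..10  -- padding (1B); 10..12  channels  (2B, 2-aligned); sizeof = 12, alignof = 4
0..4  c  (4B, 4-aligned)
4..10  e  (6B, 2-aligned)
10..12  -- padding (2B)
12..24  d  (12B, 4-aligned)
24..28  g  (4B, 4-aligned)
28..32  a  (4B, 4-aligned)
32..34  h  (2B, 2-aligned)
34..36  b  (2B, 2-aligned)
sizeof = 36, alignof = 4
array of 15: 15 × 36 = 540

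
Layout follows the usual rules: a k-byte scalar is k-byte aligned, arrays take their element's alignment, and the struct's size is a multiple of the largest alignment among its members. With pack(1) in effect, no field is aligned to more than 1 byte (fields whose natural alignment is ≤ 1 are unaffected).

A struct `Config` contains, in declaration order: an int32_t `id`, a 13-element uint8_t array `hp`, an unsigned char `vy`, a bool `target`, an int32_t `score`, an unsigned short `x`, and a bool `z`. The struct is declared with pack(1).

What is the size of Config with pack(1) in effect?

id at 0 (size 4, align 1) → ends 4
hp at 4 (size 13, align 1) → ends 17
vy at 17 (size 1, align 1) → ends 18
target at 18 (size 1, align 1) → ends 19
score at 19 (size 4, align 1) → ends 23
x at 23 (size 2, align 1) → ends 25
z at 25 (size 1, align 1) → ends 26
total 26 bytes, alignment 1

26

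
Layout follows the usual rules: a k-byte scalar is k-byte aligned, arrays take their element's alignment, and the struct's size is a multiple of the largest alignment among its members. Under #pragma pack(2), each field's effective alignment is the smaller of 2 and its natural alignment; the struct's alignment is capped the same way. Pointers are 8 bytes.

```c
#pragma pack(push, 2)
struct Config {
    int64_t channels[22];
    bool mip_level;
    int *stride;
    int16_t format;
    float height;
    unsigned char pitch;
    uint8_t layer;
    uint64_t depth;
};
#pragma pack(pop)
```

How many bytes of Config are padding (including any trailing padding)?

1

@0: channels [176B, align 2] → 176
@176: mip_level [1B, align 1] → 177
+1 pad (align 2)
@178: stride [8B, align 2] → 186
@186: format [2B, align 2] → 188
@188: height [4B, align 2] → 192
@192: pitch [1B, align 1] → 193
@193: layer [1B, align 1] → 194
@194: depth [8B, align 2] → 202
size 202, align 2
data bytes 201, size 202 → padding 1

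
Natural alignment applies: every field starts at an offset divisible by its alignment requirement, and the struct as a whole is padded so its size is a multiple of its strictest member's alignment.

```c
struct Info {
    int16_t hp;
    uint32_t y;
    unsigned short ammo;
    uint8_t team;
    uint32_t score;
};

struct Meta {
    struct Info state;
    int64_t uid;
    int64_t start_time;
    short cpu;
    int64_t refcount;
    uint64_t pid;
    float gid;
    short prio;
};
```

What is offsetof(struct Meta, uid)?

Info: hp at 0 (size 2, align 2) → ends 2; pad 2 to align 4 for y; y at 4 (size 4, align 4) → ends 8; ammo at 8 (size 2, align 2) → ends 10; team at 10 (size 1, align 1) → ends 11; pad 1 to align 4 for score; score at 12 (size 4, align 4) → ends 16; total 16 bytes, alignment 4
state at 0 (size 16, align 4) → ends 16
uid at 16 (size 8, align 8) → ends 24

16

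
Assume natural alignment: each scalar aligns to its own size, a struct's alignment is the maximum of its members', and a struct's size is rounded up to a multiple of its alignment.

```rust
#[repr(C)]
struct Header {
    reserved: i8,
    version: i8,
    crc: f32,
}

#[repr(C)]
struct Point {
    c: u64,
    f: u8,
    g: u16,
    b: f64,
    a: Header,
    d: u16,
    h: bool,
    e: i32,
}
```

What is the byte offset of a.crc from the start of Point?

Header: @0: reserved [1B, align 1] → 1; @1: version [1B, align 1] → 2; +2 pad (align 4); @4: crc [4B, align 4] → 8; size 8, align 4
@0: c [8B, align 8] → 8
@8: f [1B, align 1] → 9
+1 pad (align 2)
@10: g [2B, align 2] → 12
+4 pad (align 8)
@16: b [8B, align 8] → 24
@24: a [8B, align 4] → 32
within Header: crc at 4
24 + 4 = 28

28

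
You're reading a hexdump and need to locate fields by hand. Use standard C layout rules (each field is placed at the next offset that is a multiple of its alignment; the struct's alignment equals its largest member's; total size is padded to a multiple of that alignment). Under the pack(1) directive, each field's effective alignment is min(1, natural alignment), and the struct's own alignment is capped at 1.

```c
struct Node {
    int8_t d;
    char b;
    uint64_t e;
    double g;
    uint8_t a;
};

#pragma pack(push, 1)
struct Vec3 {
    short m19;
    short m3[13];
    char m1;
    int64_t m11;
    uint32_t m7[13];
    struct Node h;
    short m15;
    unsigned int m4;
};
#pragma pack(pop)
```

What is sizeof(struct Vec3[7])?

889

Node: @0: d [1B, align 1] → 1; @1: b [1B, align 1] → 2; +6 pad (align 8); @8: e [8B, align 8] → 16; @16: g [8B, align 8] → 24; @24: a [1B, align 1] → 25; +7 tail pad (align 8); size 32, align 8
@0: m19 [2B, align 1] → 2
@2: m3 [26B, align 1] → 28
@28: m1 [1B, align 1] → 29
@29: m11 [8B, align 1] → 37
@37: m7 [52B, align 1] → 89
@89: h [32B, align 1] → 121
@121: m15 [2B, align 1] → 123
@123: m4 [4B, align 1] → 127
size 127, align 1
array of 7: 7 × 127 = 889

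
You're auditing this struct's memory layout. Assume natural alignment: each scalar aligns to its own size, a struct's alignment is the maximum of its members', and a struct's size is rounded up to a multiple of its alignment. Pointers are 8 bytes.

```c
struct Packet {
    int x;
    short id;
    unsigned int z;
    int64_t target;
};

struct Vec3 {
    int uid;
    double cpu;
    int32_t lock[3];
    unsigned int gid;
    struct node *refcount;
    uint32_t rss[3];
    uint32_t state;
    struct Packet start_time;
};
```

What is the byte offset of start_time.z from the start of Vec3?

Packet: 0..4  x  (4B, 4-aligned); 4..6  id  (2B, 2-aligned); 6..8  -- padding (2B); 8..12  z  (4B, 4-aligned); 12..16  -- padding (4B); 16..24  target  (8B, 8-aligned); sizeof = 24, alignof = 8
0..4  uid  (4B, 4-aligned)
4..8  -- padding (4B)
8..16  cpu  (8B, 8-aligned)
16..28  lock  (12B, 4-aligned)
28..32  gid  (4B, 4-aligned)
32..40  refcount  (8B, 8-aligned)
40..52  rss  (12B, 4-aligned)
52..56  state  (4B, 4-aligned)
56..80  start_time  (24B, 8-aligned)
within Packet: z at 8
56 + 8 = 64

64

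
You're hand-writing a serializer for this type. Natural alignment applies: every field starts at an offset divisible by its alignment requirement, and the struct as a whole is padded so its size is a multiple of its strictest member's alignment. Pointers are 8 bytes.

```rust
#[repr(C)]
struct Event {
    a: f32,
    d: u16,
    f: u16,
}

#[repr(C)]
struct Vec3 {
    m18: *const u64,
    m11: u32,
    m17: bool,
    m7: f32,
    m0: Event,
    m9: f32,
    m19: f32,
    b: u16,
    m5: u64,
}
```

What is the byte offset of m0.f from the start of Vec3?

26

Event: 0..4  a  (4B, 4-aligned); 4..6  d  (2B, 2-aligned); 6..8  f  (2B, 2-aligned); sizeof = 8, alignof = 4
0..8  m18  (8B, 8-aligned)
8..12  m11  (4B, 4-aligned)
12..13  m17  (1B, 1-aligned)
13..16  -- padding (3B)
16..20  m7  (4B, 4-aligned)
20..28  m0  (8B, 4-aligned)
within Event: f at 6
20 + 6 = 26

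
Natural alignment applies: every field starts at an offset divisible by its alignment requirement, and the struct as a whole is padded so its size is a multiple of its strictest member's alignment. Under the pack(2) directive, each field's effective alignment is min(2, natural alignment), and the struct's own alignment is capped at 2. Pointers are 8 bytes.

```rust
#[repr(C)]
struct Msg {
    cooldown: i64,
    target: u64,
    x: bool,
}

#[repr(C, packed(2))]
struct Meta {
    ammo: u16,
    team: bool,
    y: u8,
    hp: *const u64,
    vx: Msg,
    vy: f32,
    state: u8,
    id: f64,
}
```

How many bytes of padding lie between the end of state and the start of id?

1

Msg: cooldown at 0 (size 8, align 8) → ends 8; target at 8 (size 8, align 8) → ends 16; x at 16 (size 1, align 1) → ends 17; tail pad 7 to reach multiple of 8; total 24 bytes, alignment 8
ammo at 0 (size 2, align 2) → ends 2
team at 2 (size 1, align 1) → ends 3
y at 3 (size 1, align 1) → ends 4
hp at 4 (size 8, align 2) → ends 12
vx at 12 (size 24, align 2) → ends 36
vy at 36 (size 4, align 2) → ends 40
state at 40 (size 1, align 1) → ends 41
pad 1 to align 2 for id
id at 42 (size 8, align 2) → ends 50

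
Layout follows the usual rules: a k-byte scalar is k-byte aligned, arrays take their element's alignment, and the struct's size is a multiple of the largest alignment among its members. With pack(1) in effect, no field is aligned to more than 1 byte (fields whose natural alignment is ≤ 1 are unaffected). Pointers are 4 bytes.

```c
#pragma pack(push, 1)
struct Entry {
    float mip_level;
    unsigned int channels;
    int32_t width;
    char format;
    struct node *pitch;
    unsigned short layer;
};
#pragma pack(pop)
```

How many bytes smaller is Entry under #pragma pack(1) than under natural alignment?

5

natural layout:
  0..4  mip_level  (4B, 4-aligned)
  4..8  channels  (4B, 4-aligned)
  8..12  width  (4B, 4-aligned)
  12..13  format  (1B, 1-aligned)
  13..16  -- padding (3B)
  16..20  pitch  (4B, 4-aligned)
  20..22  layer  (2B, 2-aligned)
  22..24  -- tail padding (2B)
  sizeof = 24, alignof = 4
packed(1) layout:
  0..4  mip_level  (4B, 1-aligned)
  4..8  channels  (4B, 1-aligned)
  8..12  width  (4B, 1-aligned)
  12..13  format  (1B, 1-aligned)
  13..17  pitch  (4B, 1-aligned)
  17..19  layer  (2B, 1-aligned)
  sizeof = 19, alignof = 1
24 − 19 = 5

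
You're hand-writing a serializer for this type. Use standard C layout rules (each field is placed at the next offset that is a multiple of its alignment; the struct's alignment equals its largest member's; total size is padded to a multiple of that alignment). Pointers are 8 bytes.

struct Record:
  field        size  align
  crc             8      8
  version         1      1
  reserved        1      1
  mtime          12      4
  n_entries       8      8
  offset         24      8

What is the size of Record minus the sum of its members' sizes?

@0: crc [8B, align 8] → 8
@8: version [1B, align 1] → 9
@9: reserved [1B, align 1] → 10
+2 pad (align 4)
@12: mtime [12B, align 4] → 24
@24: n_entries [8B, align 8] → 32
@32: offset [24B, align 8] → 56
size 56, align 8
data bytes 54, size 56 → padding 2

2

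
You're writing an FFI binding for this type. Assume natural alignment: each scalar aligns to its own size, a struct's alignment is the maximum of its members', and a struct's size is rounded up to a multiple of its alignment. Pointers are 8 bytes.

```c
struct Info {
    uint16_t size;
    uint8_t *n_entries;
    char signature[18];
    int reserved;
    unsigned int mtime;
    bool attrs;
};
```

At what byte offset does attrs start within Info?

44

0..2  size  (2B, 2-aligned)
2..8  -- padding (6B)
8..16  n_entries  (8B, 8-aligned)
16..34  signature  (18B, 1-aligned)
34..36  -- padding (2B)
36..40  reserved  (4B, 4-aligned)
40..44  mtime  (4B, 4-aligned)
44..45  attrs  (1B, 1-aligned)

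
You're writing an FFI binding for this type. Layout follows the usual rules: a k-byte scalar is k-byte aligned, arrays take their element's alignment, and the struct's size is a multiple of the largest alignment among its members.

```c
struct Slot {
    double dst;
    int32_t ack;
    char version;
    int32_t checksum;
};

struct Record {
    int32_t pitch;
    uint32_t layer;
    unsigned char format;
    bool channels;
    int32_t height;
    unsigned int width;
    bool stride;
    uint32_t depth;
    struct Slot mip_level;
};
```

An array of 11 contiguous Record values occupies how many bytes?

616

Slot: 0..8  dst  (8B, 8-aligned); 8..12  ack  (4B, 4-aligned); 12..13  version  (1B, 1-aligned); 13..16  -- padding (3B); 16..20  checksum  (4B, 4-aligned); 20..24  -- tail padding (4B); sizeof = 24, alignof = 8
0..4  pitch  (4B, 4-aligned)
4..8  layer  (4B, 4-aligned)
8..9  format  (1B, 1-aligned)
9..10  channels  (1B, 1-aligned)
10..12  -- padding (2B)
12..16  height  (4B, 4-aligned)
16..20  width  (4B, 4-aligned)
20..21  stride  (1B, 1-aligned)
21..24  -- padding (3B)
24..28  depth  (4B, 4-aligned)
28..32  -- padding (4B)
32..56  mip_level  (24B, 8-aligned)
sizeof = 56, alignof = 8
array of 11: 11 × 56 = 616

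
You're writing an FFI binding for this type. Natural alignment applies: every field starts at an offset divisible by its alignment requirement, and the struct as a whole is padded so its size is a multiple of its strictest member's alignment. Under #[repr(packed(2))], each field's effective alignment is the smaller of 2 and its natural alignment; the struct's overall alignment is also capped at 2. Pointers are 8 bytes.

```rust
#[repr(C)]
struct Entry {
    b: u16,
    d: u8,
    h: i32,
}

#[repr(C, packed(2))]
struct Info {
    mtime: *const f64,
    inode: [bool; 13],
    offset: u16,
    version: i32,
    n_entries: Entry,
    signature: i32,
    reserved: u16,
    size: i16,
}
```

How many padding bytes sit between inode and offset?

Entry: @0: b [2B, align 2] → 2; @2: d [1B, align 1] → 3; +1 pad (align 4); @4: h [4B, align 4] → 8; size 8, align 4
@0: mtime [8B, align 2] → 8
@8: inode [13B, align 1] → 21
+1 pad (align 2)
@22: offset [2B, align 2] → 24

1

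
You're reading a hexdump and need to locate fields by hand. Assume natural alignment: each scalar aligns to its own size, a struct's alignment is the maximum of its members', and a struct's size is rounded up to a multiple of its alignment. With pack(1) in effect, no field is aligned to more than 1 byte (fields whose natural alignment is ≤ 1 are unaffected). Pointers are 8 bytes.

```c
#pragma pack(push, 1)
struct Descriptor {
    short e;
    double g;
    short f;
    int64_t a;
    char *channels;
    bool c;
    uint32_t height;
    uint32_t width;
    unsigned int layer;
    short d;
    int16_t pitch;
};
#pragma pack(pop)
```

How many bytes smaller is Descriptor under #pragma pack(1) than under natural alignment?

19

natural layout:
  e at 0 (size 2, align 2) → ends 2
  pad 6 to align 8 for g
  g at 8 (size 8, align 8) → ends 16
  f at 16 (size 2, align 2) → ends 18
  pad 6 to align 8 for a
  a at 24 (size 8, align 8) → ends 32
  channels at 32 (size 8, align 8) → ends 40
  c at 40 (size 1, align 1) → ends 41
  pad 3 to align 4 for height
  height at 44 (size 4, align 4) → ends 48
  width at 48 (size 4, align 4) → ends 52
  layer at 52 (size 4, align 4) → ends 56
  d at 56 (size 2, align 2) → ends 58
  pitch at 58 (size 2, align 2) → ends 60
  tail pad 4 to reach multiple of 8
  total 64 bytes, alignment 8
packed(1) layout:
  e at 0 (size 2, align 1) → ends 2
  g at 2 (size 8, align 1) → ends 10
  f at 10 (size 2, align 1) → ends 12
  a at 12 (size 8, align 1) → ends 20
  channels at 20 (size 8, align 1) → ends 28
  c at 28 (size 1, align 1) → ends 29
  height at 29 (size 4, align 1) → ends 33
  width at 33 (size 4, align 1) → ends 37
  layer at 37 (size 4, align 1) → ends 41
  d at 41 (size 2, align 1) → ends 43
  pitch at 43 (size 2, align 1) → ends 45
  total 45 bytes, alignment 1
64 − 45 = 19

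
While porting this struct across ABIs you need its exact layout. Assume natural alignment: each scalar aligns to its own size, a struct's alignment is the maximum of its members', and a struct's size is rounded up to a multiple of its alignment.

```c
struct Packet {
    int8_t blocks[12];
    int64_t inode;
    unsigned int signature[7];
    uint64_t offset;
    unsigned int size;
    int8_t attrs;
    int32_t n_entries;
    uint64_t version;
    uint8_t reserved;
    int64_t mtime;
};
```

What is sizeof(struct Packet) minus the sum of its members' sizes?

22

blocks at 0 (size 12, align 1) → ends 12
pad 4 to align 8 for inode
inode at 16 (size 8, align 8) → ends 24
signature at 24 (size 28, align 4) → ends 52
pad 4 to align 8 for offset
offset at 56 (size 8, align 8) → ends 64
size at 64 (size 4, align 4) → ends 68
attrs at 68 (size 1, align 1) → ends 69
pad 3 to align 4 for n_entries
n_entries at 72 (size 4, align 4) → ends 76
pad 4 to align 8 for version
version at 80 (size 8, align 8) → ends 88
reserved at 88 (size 1, align 1) → ends 89
pad 7 to align 8 for mtime
mtime at 96 (size 8, align 8) → ends 104
total 104 bytes, alignment 8
data bytes 82, size 104 → padding 22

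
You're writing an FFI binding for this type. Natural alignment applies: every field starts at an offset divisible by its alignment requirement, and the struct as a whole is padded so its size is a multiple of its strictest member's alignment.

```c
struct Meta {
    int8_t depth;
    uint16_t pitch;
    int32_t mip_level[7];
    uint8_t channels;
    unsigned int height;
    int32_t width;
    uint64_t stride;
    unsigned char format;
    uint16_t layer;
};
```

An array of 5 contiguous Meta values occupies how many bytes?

320

@0: depth [1B, align 1] → 1
+1 pad (align 2)
@2: pitch [2B, align 2] → 4
@4: mip_level [28B, align 4] → 32
@32: channels [1B, align 1] → 33
+3 pad (align 4)
@36: height [4B, align 4] → 40
@40: width [4B, align 4] → 44
+4 pad (align 8)
@48: stride [8B, align 8] → 56
@56: format [1B, align 1] → 57
+1 pad (align 2)
@58: layer [2B, align 2] → 60
+4 tail pad (align 8)
size 64, align 8
array of 5: 5 × 64 = 320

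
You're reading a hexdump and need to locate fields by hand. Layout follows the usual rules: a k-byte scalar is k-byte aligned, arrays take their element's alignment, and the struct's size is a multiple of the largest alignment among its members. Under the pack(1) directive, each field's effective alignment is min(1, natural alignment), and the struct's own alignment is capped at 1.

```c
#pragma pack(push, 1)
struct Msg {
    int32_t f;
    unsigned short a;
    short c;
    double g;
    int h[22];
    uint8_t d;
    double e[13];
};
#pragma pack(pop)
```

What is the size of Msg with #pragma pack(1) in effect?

@0: f [4B, align 1] → 4
@4: a [2B, align 1] → 6
@6: c [2B, align 1] → 8
@8: g [8B, align 1] → 16
@16: h [88B, align 1] → 104
@104: d [1B, align 1] → 105
@105: e [104B, align 1] → 209
size 209, align 1

209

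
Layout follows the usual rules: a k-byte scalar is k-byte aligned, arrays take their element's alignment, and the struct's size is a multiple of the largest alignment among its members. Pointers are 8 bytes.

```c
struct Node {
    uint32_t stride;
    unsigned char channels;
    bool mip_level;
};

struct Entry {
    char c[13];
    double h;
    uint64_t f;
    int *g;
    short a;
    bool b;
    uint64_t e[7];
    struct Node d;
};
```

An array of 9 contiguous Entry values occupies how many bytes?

Node: stride at 0 (size 4, align 4) → ends 4; channels at 4 (size 1, align 1) → ends 5; mip_level at 5 (size 1, align 1) → ends 6; tail pad 2 to reach multiple of 4; total 8 bytes, alignment 4
c at 0 (size 13, align 1) → ends 13
pad 3 to align 8 for h
h at 16 (size 8, align 8) → ends 24
f at 24 (size 8, align 8) → ends 32
g at 32 (size 8, align 8) → ends 40
a at 40 (size 2, align 2) → ends 42
b at 42 (size 1, align 1) → ends 43
pad 5 to align 8 for e
e at 48 (size 56, align 8) → ends 104
d at 104 (size 8, align 4) → ends 112
total 112 bytes, alignment 8
array of 9: 9 × 112 = 1008

1008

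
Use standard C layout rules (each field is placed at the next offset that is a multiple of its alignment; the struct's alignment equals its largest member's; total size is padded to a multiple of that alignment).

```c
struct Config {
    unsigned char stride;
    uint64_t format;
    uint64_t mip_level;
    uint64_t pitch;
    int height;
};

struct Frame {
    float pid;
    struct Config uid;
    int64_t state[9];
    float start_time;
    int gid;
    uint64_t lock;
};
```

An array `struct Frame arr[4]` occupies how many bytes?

544

Config: @0: stride [1B, align 1] → 1; +7 pad (align 8); @8: format [8B, align 8] → 16; @16: mip_level [8B, align 8] → 24; @24: pitch [8B, align 8] → 32; @32: height [4B, align 4] → 36; +4 tail pad (align 8); size 40, align 8
@0: pid [4B, align 4] → 4
+4 pad (align 8)
@8: uid [40B, align 8] → 48
@48: state [72B, align 8] → 120
@120: start_time [4B, align 4] → 124
@124: gid [4B, align 4] → 128
@128: lock [8B, align 8] → 136
size 136, align 8
array of 4: 4 × 136 = 544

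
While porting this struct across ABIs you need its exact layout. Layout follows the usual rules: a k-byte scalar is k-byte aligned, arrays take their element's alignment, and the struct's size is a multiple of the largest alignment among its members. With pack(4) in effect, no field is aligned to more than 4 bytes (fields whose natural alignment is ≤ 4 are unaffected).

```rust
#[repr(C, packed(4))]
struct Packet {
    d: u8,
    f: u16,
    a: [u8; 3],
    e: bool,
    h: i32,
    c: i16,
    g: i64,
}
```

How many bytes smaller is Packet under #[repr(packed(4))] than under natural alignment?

0

natural layout:
  0..1  d  (1B, 1-aligned)
  1..2  -- padding (1B)
  2..4  f  (2B, 2-aligned)
  4..7  a  (3B, 1-aligned)
  7..8  e  (1B, 1-aligned)
  8..12  h  (4B, 4-aligned)
  12..14  c  (2B, 2-aligned)
  14..16  -- padding (2B)
  16..24  g  (8B, 8-aligned)
  sizeof = 24, alignof = 8
packed(4) layout:
  0..1  d  (1B, 1-aligned)
  1..2  -- padding (1B)
  2..4  f  (2B, 2-aligned)
  4..7  a  (3B, 1-aligned)
  7..8  e  (1B, 1-aligned)
  8..12  h  (4B, 4-aligned)
  12..14  c  (2B, 2-aligned)
  14..16  -- padding (2B)
  16..24  g  (8B, 4-aligned)
  sizeof = 24, alignof = 4
24 − 24 = 0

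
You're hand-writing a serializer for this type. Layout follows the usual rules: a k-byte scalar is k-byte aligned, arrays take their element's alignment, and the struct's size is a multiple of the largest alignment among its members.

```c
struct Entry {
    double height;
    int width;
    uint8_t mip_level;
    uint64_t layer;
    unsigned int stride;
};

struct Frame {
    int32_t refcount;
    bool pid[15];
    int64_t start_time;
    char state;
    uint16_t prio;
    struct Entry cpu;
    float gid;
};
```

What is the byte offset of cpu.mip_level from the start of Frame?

52

Entry: 0..8  height  (8B, 8-aligned); 8..12  width  (4B, 4-aligned); 12..13  mip_level  (1B, 1-aligned); 13..16  -- padding (3B); 16..24  layer  (8B, 8-aligned); 24..28  stride  (4B, 4-aligned); 28..32  -- tail padding (4B); sizeof = 32, alignof = 8
0..4  refcount  (4B, 4-aligned)
4..19  pid  (15B, 1-aligned)
19..24  -- padding (5B)
24..32  start_time  (8B, 8-aligned)
32..33  state  (1B, 1-aligned)
33..34  -- padding (1B)
34..36  prio  (2B, 2-aligned)
36..40  -- padding (4B)
40..72  cpu  (32B, 8-aligned)
within Entry: mip_level at 12
40 + 12 = 52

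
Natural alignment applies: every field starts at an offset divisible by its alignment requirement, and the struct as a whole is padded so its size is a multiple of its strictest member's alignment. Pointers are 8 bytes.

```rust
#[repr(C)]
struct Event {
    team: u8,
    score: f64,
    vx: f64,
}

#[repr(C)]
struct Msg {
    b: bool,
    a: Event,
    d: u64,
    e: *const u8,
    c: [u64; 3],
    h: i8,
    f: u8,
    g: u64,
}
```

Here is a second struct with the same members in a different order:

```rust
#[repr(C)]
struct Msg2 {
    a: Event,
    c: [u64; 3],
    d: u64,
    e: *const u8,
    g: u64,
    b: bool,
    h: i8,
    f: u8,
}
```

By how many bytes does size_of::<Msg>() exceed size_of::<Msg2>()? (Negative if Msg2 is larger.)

8

Event: @0: team [1B, align 1] → 1; +7 pad (align 8); @8: score [8B, align 8] → 16; @16: vx [8B, align 8] → 24; size 24, align 8
@0: b [1B, align 1] → 1
+7 pad (align 8)
@8: a [24B, align 8] → 32
@32: d [8B, align 8] → 40
@40: e [8B, align 8] → 48
@48: c [24B, align 8] → 72
@72: h [1B, align 1] → 73
@73: f [1B, align 1] → 74
+6 pad (align 8)
@80: g [8B, align 8] → 88
size 88, align 8
— Msg2 —
@0: a [24B, align 8] → 24
@24: c [24B, align 8] → 48
@48: d [8B, align 8] → 56
@56: e [8B, align 8] → 64
@64: g [8B, align 8] → 72
@72: b [1B, align 1] → 73
@73: h [1B, align 1] → 74
@74: f [1B, align 1] → 75
+5 tail pad (align 8)
size 80, align 8
88 − 80 = 8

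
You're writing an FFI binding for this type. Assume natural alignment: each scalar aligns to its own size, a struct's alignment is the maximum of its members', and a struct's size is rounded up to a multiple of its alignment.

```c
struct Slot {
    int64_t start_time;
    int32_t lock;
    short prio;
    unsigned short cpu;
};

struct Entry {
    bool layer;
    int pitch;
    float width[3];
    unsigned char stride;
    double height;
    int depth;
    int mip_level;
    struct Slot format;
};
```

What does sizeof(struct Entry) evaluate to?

Slot: @0: start_time [8B, align 8] → 8; @8: lock [4B, align 4] → 12; @12: prio [2B, align 2] → 14; @14: cpu [2B, align 2] → 16; size 16, align 8
@0: layer [1B, align 1] → 1
+3 pad (align 4)
@4: pitch [4B, align 4] → 8
@8: width [12B, align 4] → 20
@20: stride [1B, align 1] → 21
+3 pad (align 8)
@24: height [8B, align 8] → 32
@32: depth [4B, align 4] → 36
@36: mip_level [4B, align 4] → 40
@40: format [16B, align 8] → 56
size 56, align 8

56 bytes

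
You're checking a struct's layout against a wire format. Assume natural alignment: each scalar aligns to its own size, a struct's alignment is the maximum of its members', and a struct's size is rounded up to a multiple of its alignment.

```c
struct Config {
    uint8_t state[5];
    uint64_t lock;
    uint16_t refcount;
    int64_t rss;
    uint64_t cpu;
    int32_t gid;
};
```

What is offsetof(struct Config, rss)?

24

state at 0 (size 5, align 1) → ends 5
pad 3 to align 8 for lock
lock at 8 (size 8, align 8) → ends 16
refcount at 16 (size 2, align 2) → ends 18
pad 6 to align 8 for rss
rss at 24 (size 8, align 8) → ends 32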